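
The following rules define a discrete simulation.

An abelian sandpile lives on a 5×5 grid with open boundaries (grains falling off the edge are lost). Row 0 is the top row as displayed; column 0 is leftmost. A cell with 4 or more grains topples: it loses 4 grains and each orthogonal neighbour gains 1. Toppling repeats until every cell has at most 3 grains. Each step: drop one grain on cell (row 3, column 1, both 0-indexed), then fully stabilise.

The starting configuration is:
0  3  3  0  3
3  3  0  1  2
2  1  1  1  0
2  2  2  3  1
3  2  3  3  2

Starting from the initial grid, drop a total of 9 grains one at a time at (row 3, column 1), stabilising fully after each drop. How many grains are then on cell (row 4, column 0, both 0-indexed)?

1

step 0: 0  3  3  0  3
3  3  0  1  2
2  1  1  1  0
2  2  2  3  1
3  2  3  3  2
step 1: 0  3  3  0  3
3  3  0  1  2
2  1  1  1  0
2  3  2  3  1
3  2  3  3  2
step 2: 0  3  3  0  3
3  3  0  1  2
2  2  1  1  0
3  0  3  3  1
3  3  3  3  2
step 3: 0  3  3  0  3
3  3  0  1  2
2  2  1  1  0
3  1  3  3  1
3  3  3  3  2
step 4: 0  3  3  0  3
3  3  0  1  2
2  2  1  1  0
3  2  3  3  1
3  3  3  3  2
step 5: 0  3  3  0  3
3  3  0  1  2
2  2  1  1  0
3  3  3  3  1
3  3  3  3  2
step 6: 0  3  3  0  3
3  3  0  1  2
3  3  2  2  0
1  3  2  1  2
1  2  2  1  3
step 7: 2  1  0  1  3
1  2  2  1  2
1  2  3  2  0
3  1  3  1  2
1  3  2  1  3
step 8: 2  1  0  1  3
1  2  2  1  2
1  2  3  2  0
3  2  3  1  2
1  3  2  1  3
step 9: 2  1  0  1  3
1  2  2  1  2
1  2  3  2  0
3  3  3  1  2
1  3  2  1  3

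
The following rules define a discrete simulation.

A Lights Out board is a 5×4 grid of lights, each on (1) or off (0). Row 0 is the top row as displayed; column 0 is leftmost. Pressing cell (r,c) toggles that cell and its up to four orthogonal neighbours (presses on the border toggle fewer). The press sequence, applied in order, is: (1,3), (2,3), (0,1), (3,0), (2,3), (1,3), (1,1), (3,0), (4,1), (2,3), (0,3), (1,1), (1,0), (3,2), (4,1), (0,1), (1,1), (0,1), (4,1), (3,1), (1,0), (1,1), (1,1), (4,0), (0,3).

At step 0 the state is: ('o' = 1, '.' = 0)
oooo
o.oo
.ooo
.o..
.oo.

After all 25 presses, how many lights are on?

5

t=0: oooo
o.oo
.ooo
.o..
.oo.
t=1: ooo.
o...
.oo.
.o..
.oo.
t=2: ooo.
o..o
.o.o
.o.o
.oo.
t=3: ....
oo.o
.o.o
.o.o
.oo.
t=4: ....
oo.o
oo.o
o..o
ooo.
t=5: ....
oo..
ooo.
o...
ooo.
t=6: ...o
oooo
oooo
o...
ooo.
t=7: .o.o
...o
o.oo
o...
ooo.
t=8: .o.o
...o
..oo
.o..
.oo.
t=9: .o.o
...o
..oo
....
o...
t=10: .o.o
....
....
...o
o...
t=11: .oo.
...o
....
...o
o...
t=12: ..o.
oooo
.o..
...o
o...
t=13: o.o.
..oo
oo..
...o
o...
t=14: o.o.
..oo
ooo.
.oo.
o.o.
t=15: o.o.
..oo
ooo.
..o.
.o..
t=16: .o..
.ooo
ooo.
..o.
.o..
t=17: ....
o..o
o.o.
..o.
.o..
t=18: ooo.
oo.o
o.o.
..o.
.o..
t=19: ooo.
oo.o
o.o.
.oo.
o.o.
t=20: ooo.
oo.o
ooo.
o...
ooo.
t=21: .oo.
...o
.oo.
o...
ooo.
t=22: ..o.
oooo
..o.
o...
ooo.
t=23: .oo.
...o
.oo.
o...
ooo.
t=24: .oo.
...o
.oo.
....
..o.
t=25: .o.o
....
.oo.
....
..o.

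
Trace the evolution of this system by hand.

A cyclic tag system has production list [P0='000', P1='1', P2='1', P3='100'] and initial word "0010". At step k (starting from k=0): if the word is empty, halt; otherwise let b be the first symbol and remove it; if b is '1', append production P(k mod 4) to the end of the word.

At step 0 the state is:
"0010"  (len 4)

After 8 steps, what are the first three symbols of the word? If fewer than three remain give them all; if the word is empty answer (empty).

step 0: "0010"  (len 4)
step 1: "010"  (len 3)
step 2: "10"  (len 2)
step 3: "01"  (len 2)
step 4: "1"  (len 1)
step 5: "000"  (len 3)
step 6: "00"  (len 2)
step 7: "0"  (len 1)
step 8: (halted — word empty)

(empty)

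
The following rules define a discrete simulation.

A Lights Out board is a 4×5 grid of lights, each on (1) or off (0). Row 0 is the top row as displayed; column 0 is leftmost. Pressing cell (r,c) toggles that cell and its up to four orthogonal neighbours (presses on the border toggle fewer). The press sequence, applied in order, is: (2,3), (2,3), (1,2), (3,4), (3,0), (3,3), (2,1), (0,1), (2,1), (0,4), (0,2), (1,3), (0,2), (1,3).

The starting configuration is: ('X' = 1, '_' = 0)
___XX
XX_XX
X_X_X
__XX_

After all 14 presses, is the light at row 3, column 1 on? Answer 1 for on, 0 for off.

1

0) ___XX
XX_XX
X_X_X
__XX_
1) ___XX
XX__X
X__X_
__X__
2) ___XX
XX_XX
X_X_X
__XX_
3) __XXX
X_X_X
X___X
__XX_
4) __XXX
X_X_X
X____
__X_X
5) __XXX
X_X_X
_____
XXX_X
6) __XXX
X_X_X
___X_
XX_X_
7) __XXX
XXX_X
XXXX_
X__X_
8) XX_XX
X_X_X
XXXX_
X__X_
9) XX_XX
XXX_X
___X_
XX_X_
10) XX___
XXX__
___X_
XX_X_
11) X_XX_
XX___
___X_
XX_X_
12) X_X__
XXXXX
_____
XX_X_
13) XX_X_
XX_XX
_____
XX_X_
14) XX___
XXX__
___X_
XX_X_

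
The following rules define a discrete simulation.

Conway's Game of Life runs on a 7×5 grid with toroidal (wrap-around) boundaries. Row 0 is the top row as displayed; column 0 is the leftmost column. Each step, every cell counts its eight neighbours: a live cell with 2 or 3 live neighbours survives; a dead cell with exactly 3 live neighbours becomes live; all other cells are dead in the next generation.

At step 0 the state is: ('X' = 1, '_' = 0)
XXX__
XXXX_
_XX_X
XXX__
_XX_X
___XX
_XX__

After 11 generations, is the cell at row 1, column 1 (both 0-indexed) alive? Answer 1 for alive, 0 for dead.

0

[0] XXX__
XXXX_
_XX_X
XXX__
_XX_X
___XX
_XX__
[1] ____X
_____
____X
____X
____X
____X
____X
[2] _____
_____
_____
X__XX
X__XX
X__XX
X__XX
[3] ____X
_____
____X
X__X_
_XX__
_XX__
X__X_
[4] ____X
_____
____X
XXXXX
X__X_
X__X_
XXXXX
[5] _XX_X
_____
_XX_X
_XX__
_____
_____
_XX__
[6] XXXX_
_____
XXXX_
XXXX_
_____
_____
XXXX_
[7] X__X_
_____
X__X_
X__X_
_XX__
_XX__
X__X_
[8] _____
_____
_____
X__X_
X__X_
X__X_
X__X_
[9] _____
_____
_____
_____
XXXX_
XXXX_
_____
[10] _____
_____
_____
_XX__
X__X_
X__X_
_XX__
[11] _____
_____
_____
_XX__
X__X_
X__X_
_XX__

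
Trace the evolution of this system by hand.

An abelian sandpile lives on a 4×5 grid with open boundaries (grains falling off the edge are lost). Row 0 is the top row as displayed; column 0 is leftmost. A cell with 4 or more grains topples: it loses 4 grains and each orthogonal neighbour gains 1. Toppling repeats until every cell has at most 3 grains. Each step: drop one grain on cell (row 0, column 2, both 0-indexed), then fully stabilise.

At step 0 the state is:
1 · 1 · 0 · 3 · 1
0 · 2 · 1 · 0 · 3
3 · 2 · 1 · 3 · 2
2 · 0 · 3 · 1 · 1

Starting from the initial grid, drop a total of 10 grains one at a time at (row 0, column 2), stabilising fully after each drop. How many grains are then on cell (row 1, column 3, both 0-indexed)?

1

step 0: 1 · 1 · 0 · 3 · 1
0 · 2 · 1 · 0 · 3
3 · 2 · 1 · 3 · 2
2 · 0 · 3 · 1 · 1
step 1: 1 · 1 · 1 · 3 · 1
0 · 2 · 1 · 0 · 3
3 · 2 · 1 · 3 · 2
2 · 0 · 3 · 1 · 1
step 2: 1 · 1 · 2 · 3 · 1
0 · 2 · 1 · 0 · 3
3 · 2 · 1 · 3 · 2
2 · 0 · 3 · 1 · 1
step 3: 1 · 1 · 3 · 3 · 1
0 · 2 · 1 · 0 · 3
3 · 2 · 1 · 3 · 2
2 · 0 · 3 · 1 · 1
step 4: 1 · 2 · 1 · 0 · 2
0 · 2 · 2 · 1 · 3
3 · 2 · 1 · 3 · 2
2 · 0 · 3 · 1 · 1
step 5: 1 · 2 · 2 · 0 · 2
0 · 2 · 2 · 1 · 3
3 · 2 · 1 · 3 · 2
2 · 0 · 3 · 1 · 1
step 6: 1 · 2 · 3 · 0 · 2
0 · 2 · 2 · 1 · 3
3 · 2 · 1 · 3 · 2
2 · 0 · 3 · 1 · 1
step 7: 1 · 3 · 0 · 1 · 2
0 · 2 · 3 · 1 · 3
3 · 2 · 1 · 3 · 2
2 · 0 · 3 · 1 · 1
step 8: 1 · 3 · 1 · 1 · 2
0 · 2 · 3 · 1 · 3
3 · 2 · 1 · 3 · 2
2 · 0 · 3 · 1 · 1
step 9: 1 · 3 · 2 · 1 · 2
0 · 2 · 3 · 1 · 3
3 · 2 · 1 · 3 · 2
2 · 0 · 3 · 1 · 1
step 10: 1 · 3 · 3 · 1 · 2
0 · 2 · 3 · 1 · 3
3 · 2 · 1 · 3 · 2
2 · 0 · 3 · 1 · 1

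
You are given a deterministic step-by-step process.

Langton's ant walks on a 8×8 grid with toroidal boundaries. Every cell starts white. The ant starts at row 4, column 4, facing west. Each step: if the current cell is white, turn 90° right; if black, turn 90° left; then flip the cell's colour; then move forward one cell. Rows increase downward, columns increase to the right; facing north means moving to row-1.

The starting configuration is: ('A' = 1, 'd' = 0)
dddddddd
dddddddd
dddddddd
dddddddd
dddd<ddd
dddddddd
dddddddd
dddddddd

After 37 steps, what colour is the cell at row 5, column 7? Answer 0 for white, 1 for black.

0) dddddddd
dddddddd
dddddddd
dddddddd
dddd<ddd
dddddddd
dddddddd
dddddddd
1) dddddddd
dddddddd
dddddddd
dddd^ddd
ddddAddd
dddddddd
dddddddd
dddddddd
2) dddddddd
dddddddd
dddddddd
ddddA>dd
ddddAddd
dddddddd
dddddddd
dddddddd
3) dddddddd
dddddddd
dddddddd
ddddAAdd
ddddAvdd
dddddddd
dddddddd
dddddddd
4) dddddddd
dddddddd
dddddddd
ddddAAdd
dddd<Add
dddddddd
dddddddd
dddddddd
5) dddddddd
dddddddd
dddddddd
ddddAAdd
dddddAdd
ddddvddd
dddddddd
dddddddd
6) dddddddd
dddddddd
dddddddd
ddddAAdd
dddddAdd
ddd<Addd
dddddddd
dddddddd
7) dddddddd
dddddddd
dddddddd
ddddAAdd
ddd^dAdd
dddAAddd
dddddddd
dddddddd
8) dddddddd
dddddddd
dddddddd
ddddAAdd
dddA>Add
dddAAddd
dddddddd
dddddddd
9) dddddddd
dddddddd
dddddddd
ddddAAdd
dddAAAdd
dddAvddd
dddddddd
dddddddd
10) dddddddd
dddddddd
dddddddd
ddddAAdd
dddAAAdd
dddAd>dd
dddddddd
dddddddd
11) dddddddd
dddddddd
dddddddd
ddddAAdd
dddAAAdd
dddAdAdd
dddddvdd
dddddddd
12) dddddddd
dddddddd
dddddddd
ddddAAdd
dddAAAdd
dddAdAdd
dddd<Add
dddddddd
13) dddddddd
dddddddd
dddddddd
ddddAAdd
dddAAAdd
dddA^Add
ddddAAdd
dddddddd
14) dddddddd
dddddddd
dddddddd
ddddAAdd
dddAAAdd
dddAA>dd
ddddAAdd
dddddddd
15) dddddddd
dddddddd
dddddddd
ddddAAdd
dddAA^dd
dddAAddd
ddddAAdd
dddddddd
16) dddddddd
dddddddd
dddddddd
ddddAAdd
dddA<ddd
dddAAddd
ddddAAdd
dddddddd
17) dddddddd
dddddddd
dddddddd
ddddAAdd
dddAdddd
dddAvddd
ddddAAdd
dddddddd
18) dddddddd
dddddddd
dddddddd
ddddAAdd
dddAdddd
dddAd>dd
ddddAAdd
dddddddd
19) dddddddd
dddddddd
dddddddd
ddddAAdd
dddAdddd
dddAdAdd
ddddAvdd
dddddddd
20) dddddddd
dddddddd
dddddddd
ddddAAdd
dddAdddd
dddAdAdd
ddddAd>d
dddddddd
21) dddddddd
dddddddd
dddddddd
ddddAAdd
dddAdddd
dddAdAdd
ddddAdAd
ddddddvd
22) dddddddd
dddddddd
dddddddd
ddddAAdd
dddAdddd
dddAdAdd
ddddAdAd
ddddd<Ad
23) dddddddd
dddddddd
dddddddd
ddddAAdd
dddAdddd
dddAdAdd
ddddA^Ad
dddddAAd
24) dddddddd
dddddddd
dddddddd
ddddAAdd
dddAdddd
dddAdAdd
ddddAA>d
dddddAAd
25) dddddddd
dddddddd
dddddddd
ddddAAdd
dddAdddd
dddAdA^d
ddddAAdd
dddddAAd
26) dddddddd
dddddddd
dddddddd
ddddAAdd
dddAdddd
dddAdAA>
ddddAAdd
dddddAAd
27) dddddddd
dddddddd
dddddddd
ddddAAdd
dddAdddd
dddAdAAA
ddddAAdv
dddddAAd
28) dddddddd
dddddddd
dddddddd
ddddAAdd
dddAdddd
dddAdAAA
ddddAA<A
dddddAAd
29) dddddddd
dddddddd
dddddddd
ddddAAdd
dddAdddd
dddAdA^A
ddddAAAA
dddddAAd
30) dddddddd
dddddddd
dddddddd
ddddAAdd
dddAdddd
dddAd<dA
ddddAAAA
dddddAAd
31) dddddddd
dddddddd
dddddddd
ddddAAdd
dddAdddd
dddAdddA
ddddAvAA
dddddAAd
32) dddddddd
dddddddd
dddddddd
ddddAAdd
dddAdddd
dddAdddA
ddddAd>A
dddddAAd
33) dddddddd
dddddddd
dddddddd
ddddAAdd
dddAdddd
dddAdd^A
ddddAddA
dddddAAd
34) dddddddd
dddddddd
dddddddd
ddddAAdd
dddAdddd
dddAddA>
ddddAddA
dddddAAd
35) dddddddd
dddddddd
dddddddd
ddddAAdd
dddAddd^
dddAddAd
ddddAddA
dddddAAd
36) dddddddd
dddddddd
dddddddd
ddddAAdd
>ddAdddA
dddAddAd
ddddAddA
dddddAAd
37) dddddddd
dddddddd
dddddddd
ddddAAdd
AddAdddA
vddAddAd
ddddAddA
dddddAAd

0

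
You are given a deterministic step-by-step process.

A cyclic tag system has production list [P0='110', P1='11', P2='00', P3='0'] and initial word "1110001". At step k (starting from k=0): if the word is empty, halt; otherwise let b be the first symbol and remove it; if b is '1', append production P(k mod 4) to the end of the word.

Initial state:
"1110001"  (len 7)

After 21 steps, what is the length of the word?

k=0  "1110001"  (len 7)
k=1  "110001110"  (len 9)
k=2  "1000111011"  (len 10)
k=3  "00011101100"  (len 11)
k=4  "0011101100"  (len 10)
k=5  "011101100"  (len 9)
k=6  "11101100"  (len 8)
k=7  "110110000"  (len 9)
k=8  "101100000"  (len 9)
k=9  "01100000110"  (len 11)
k=10  "1100000110"  (len 10)
k=11  "10000011000"  (len 11)
k=12  "00000110000"  (len 11)
k=13  "0000110000"  (len 10)
k=14  "000110000"  (len 9)
k=15  "00110000"  (len 8)
k=16  "0110000"  (len 7)
k=17  "110000"  (len 6)
k=18  "1000011"  (len 7)
k=19  "00001100"  (len 8)
k=20  "0001100"  (len 7)
k=21  "001100"  (len 6)

6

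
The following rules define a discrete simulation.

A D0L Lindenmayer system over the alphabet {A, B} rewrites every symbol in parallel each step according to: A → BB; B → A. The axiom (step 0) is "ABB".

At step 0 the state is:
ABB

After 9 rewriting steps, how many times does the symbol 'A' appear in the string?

32

t=0: ABB
t=1: BBAA
t=2: AABBBB
t=3: BBBBAAAA
t=4: AAAABBBBBBBB
t=5: BBBBBBBBAAAAAAAA
t=6: AAAAAAAABBBBBBBBBBBBBBBB
t=7: BBBBBBBBBBBBBBBBAAAAAAAAAAAAAAAA
t=8: AAAAAAAAAAAAAAAABBBBBBBBBBBBBBBBBBBBBBBBBBBBBBBB
t=9: BBBBBBBBBBBBBBBBBBBBBBBBBBBBBBBBAAAAAAAAAAAAAAAAAAAAAAAAAAAAAAAA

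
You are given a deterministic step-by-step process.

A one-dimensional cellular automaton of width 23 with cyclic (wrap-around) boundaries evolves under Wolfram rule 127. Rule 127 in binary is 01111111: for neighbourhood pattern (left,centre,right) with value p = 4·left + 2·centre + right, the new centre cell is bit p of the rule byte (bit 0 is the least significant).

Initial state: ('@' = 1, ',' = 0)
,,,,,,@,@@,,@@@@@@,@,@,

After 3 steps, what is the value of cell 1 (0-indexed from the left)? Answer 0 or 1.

1

0) ,,,,,,@,@@,,@@@@@@,@,@,
1) @@@@@@@@@@@@@,,,,@@@@@@
2) ,,,,,,,,,,,,@@@@@@,,,,,
3) @@@@@@@@@@@@@,,,,@@@@@@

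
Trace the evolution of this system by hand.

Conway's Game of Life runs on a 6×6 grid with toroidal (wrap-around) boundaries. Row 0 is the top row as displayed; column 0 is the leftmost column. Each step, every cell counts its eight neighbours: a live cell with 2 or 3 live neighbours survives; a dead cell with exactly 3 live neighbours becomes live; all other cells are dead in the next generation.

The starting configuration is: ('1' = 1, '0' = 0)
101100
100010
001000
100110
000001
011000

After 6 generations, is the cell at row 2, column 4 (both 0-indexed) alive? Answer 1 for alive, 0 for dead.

gen 0: 101100
100010
001000
100110
000001
011000
gen 1: 101101
001001
010010
000111
111111
111100
gen 2: 000001
001001
101000
000000
000000
000000
gen 3: 000000
110001
010000
000000
000000
000000
gen 4: 100000
110000
010000
000000
000000
000000
gen 5: 110000
110000
110000
000000
000000
000000
gen 6: 110000
001001
110000
000000
000000
000000

0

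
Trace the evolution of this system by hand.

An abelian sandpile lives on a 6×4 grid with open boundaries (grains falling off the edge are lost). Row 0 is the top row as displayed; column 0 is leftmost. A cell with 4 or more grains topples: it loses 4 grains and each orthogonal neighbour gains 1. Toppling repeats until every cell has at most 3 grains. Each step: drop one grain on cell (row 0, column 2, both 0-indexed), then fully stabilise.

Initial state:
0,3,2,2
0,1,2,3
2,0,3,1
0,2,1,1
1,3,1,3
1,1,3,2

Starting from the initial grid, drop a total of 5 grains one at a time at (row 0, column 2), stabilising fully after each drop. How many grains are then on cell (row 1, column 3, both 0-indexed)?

1

step 0: 0,3,2,2
0,1,2,3
2,0,3,1
0,2,1,1
1,3,1,3
1,1,3,2
step 1: 0,3,3,2
0,1,2,3
2,0,3,1
0,2,1,1
1,3,1,3
1,1,3,2
step 2: 1,0,1,3
0,2,3,3
2,0,3,1
0,2,1,1
1,3,1,3
1,1,3,2
step 3: 1,0,2,3
0,2,3,3
2,0,3,1
0,2,1,1
1,3,1,3
1,1,3,2
step 4: 1,0,3,3
0,2,3,3
2,0,3,1
0,2,1,1
1,3,1,3
1,1,3,2
step 5: 1,1,2,1
0,3,2,1
2,1,0,3
0,2,2,1
1,3,1,3
1,1,3,2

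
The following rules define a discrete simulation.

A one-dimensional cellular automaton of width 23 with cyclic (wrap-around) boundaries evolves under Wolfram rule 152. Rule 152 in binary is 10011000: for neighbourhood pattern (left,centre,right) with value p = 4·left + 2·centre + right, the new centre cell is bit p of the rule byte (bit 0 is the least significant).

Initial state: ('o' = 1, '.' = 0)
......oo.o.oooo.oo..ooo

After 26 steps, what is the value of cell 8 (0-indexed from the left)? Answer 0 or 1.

step 0: ......oo.o.oooo.oo..ooo
step 1: o.....o....ooo..o.o.oo.
step 2: .o.....o...oo.o.....o..
step 3: ..o.....o..o...o.....o.
step 4: ...o.....o..o...o.....o
step 5: o...o.....o..o...o.....
step 6: .o...o.....o..o...o....
step 7: ..o...o.....o..o...o...
step 8: ...o...o.....o..o...o..
step 9: ....o...o.....o..o...o.
step 10: .....o...o.....o..o...o
step 11: o.....o...o.....o..o...
step 12: .o.....o...o.....o..o..
step 13: ..o.....o...o.....o..o.
step 14: ...o.....o...o.....o..o
step 15: o...o.....o...o.....o..
step 16: .o...o.....o...o.....o.
step 17: ..o...o.....o...o.....o
step 18: o..o...o.....o...o.....
step 19: .o..o...o.....o...o....
step 20: ..o..o...o.....o...o...
step 21: ...o..o...o.....o...o..
step 22: ....o..o...o.....o...o.
step 23: .....o..o...o.....o...o
step 24: o.....o..o...o.....o...
step 25: .o.....o..o...o.....o..
step 26: ..o.....o..o...o.....o.

1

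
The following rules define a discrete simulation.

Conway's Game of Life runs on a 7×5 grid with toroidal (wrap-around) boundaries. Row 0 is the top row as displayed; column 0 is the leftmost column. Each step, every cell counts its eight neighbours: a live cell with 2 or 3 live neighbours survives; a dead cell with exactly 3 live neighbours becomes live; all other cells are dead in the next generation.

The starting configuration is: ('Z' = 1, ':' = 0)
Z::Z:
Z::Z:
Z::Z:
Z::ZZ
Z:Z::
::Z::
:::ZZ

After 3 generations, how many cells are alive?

2

step 0: Z::Z:
Z::Z:
Z::Z:
Z::ZZ
Z:Z::
::Z::
:::ZZ
step 1: Z:ZZ:
ZZZZ:
ZZZZ:
Z:ZZ:
Z:Z::
:ZZ:Z
::ZZZ
step 2: Z::::
:::::
:::::
Z::::
Z::::
::::Z
:::::
step 3: :::::
:::::
:::::
:::::
Z:::Z
:::::
:::::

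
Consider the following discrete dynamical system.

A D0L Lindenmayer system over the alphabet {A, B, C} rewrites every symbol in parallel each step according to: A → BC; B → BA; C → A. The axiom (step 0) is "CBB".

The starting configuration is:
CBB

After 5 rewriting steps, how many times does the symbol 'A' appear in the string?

23

0) CBB
1) ABABA
2) BCBABCBABC
3) BAABABCBAABABCBAA
4) BABCBCBABCBAABABCBCBABCBAABABCBC
5) BABCBAABAABABCBAABABCBCBABCBAABAABABCBAABABCBCBABCBAABAA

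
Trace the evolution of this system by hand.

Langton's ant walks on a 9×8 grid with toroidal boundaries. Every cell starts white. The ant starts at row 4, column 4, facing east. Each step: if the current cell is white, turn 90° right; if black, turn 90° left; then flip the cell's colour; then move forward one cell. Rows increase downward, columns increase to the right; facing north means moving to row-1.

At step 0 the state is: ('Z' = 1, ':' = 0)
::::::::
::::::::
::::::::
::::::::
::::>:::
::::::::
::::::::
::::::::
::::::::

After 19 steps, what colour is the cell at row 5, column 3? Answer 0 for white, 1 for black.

step 0: ::::::::
::::::::
::::::::
::::::::
::::>:::
::::::::
::::::::
::::::::
::::::::
step 1: ::::::::
::::::::
::::::::
::::::::
::::Z:::
::::v:::
::::::::
::::::::
::::::::
step 2: ::::::::
::::::::
::::::::
::::::::
::::Z:::
:::<Z:::
::::::::
::::::::
::::::::
step 3: ::::::::
::::::::
::::::::
::::::::
:::^Z:::
:::ZZ:::
::::::::
::::::::
::::::::
step 4: ::::::::
::::::::
::::::::
::::::::
:::Z>:::
:::ZZ:::
::::::::
::::::::
::::::::
step 5: ::::::::
::::::::
::::::::
::::^:::
:::Z::::
:::ZZ:::
::::::::
::::::::
::::::::
step 6: ::::::::
::::::::
::::::::
::::Z>::
:::Z::::
:::ZZ:::
::::::::
::::::::
::::::::
step 7: ::::::::
::::::::
::::::::
::::ZZ::
:::Z:v::
:::ZZ:::
::::::::
::::::::
::::::::
step 8: ::::::::
::::::::
::::::::
::::ZZ::
:::Z<Z::
:::ZZ:::
::::::::
::::::::
::::::::
step 9: ::::::::
::::::::
::::::::
::::^Z::
:::ZZZ::
:::ZZ:::
::::::::
::::::::
::::::::
step 10: ::::::::
::::::::
::::::::
:::<:Z::
:::ZZZ::
:::ZZ:::
::::::::
::::::::
::::::::
step 11: ::::::::
::::::::
:::^::::
:::Z:Z::
:::ZZZ::
:::ZZ:::
::::::::
::::::::
::::::::
step 12: ::::::::
::::::::
:::Z>:::
:::Z:Z::
:::ZZZ::
:::ZZ:::
::::::::
::::::::
::::::::
step 13: ::::::::
::::::::
:::ZZ:::
:::ZvZ::
:::ZZZ::
:::ZZ:::
::::::::
::::::::
::::::::
step 14: ::::::::
::::::::
:::ZZ:::
:::<ZZ::
:::ZZZ::
:::ZZ:::
::::::::
::::::::
::::::::
step 15: ::::::::
::::::::
:::ZZ:::
::::ZZ::
:::vZZ::
:::ZZ:::
::::::::
::::::::
::::::::
step 16: ::::::::
::::::::
:::ZZ:::
::::ZZ::
::::>Z::
:::ZZ:::
::::::::
::::::::
::::::::
step 17: ::::::::
::::::::
:::ZZ:::
::::^Z::
:::::Z::
:::ZZ:::
::::::::
::::::::
::::::::
step 18: ::::::::
::::::::
:::ZZ:::
:::<:Z::
:::::Z::
:::ZZ:::
::::::::
::::::::
::::::::
step 19: ::::::::
::::::::
:::^Z:::
:::Z:Z::
:::::Z::
:::ZZ:::
::::::::
::::::::
::::::::

1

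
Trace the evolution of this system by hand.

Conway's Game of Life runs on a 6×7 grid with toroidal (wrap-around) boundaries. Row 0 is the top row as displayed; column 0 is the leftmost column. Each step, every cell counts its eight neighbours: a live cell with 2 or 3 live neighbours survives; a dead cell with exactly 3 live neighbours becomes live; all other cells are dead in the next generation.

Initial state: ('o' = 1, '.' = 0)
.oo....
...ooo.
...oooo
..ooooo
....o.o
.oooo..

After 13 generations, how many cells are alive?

step 0: .oo....
...ooo.
...oooo
..ooooo
....o.o
.oooo..
step 1: .o...o.
......o
.......
o.o....
oo....o
oo..oo.
step 2: .o..oo.
.......
.......
o.....o
..o..o.
..o.oo.
step 3: ...ooo.
.......
.......
......o
.o.ooo.
.oo...o
step 4: ..oooo.
....o..
.......
....oo.
.o.oooo
oo....o
step 5: ooooooo
....oo.
....oo.
...o..o
.ooo...
.o.....
step 6: oooo..o
ooo....
...o..o
...o.o.
oo.o...
.....oo
step 7: ...o.o.
.......
oo.oo.o
o..o..o
o.o..o.
...ooo.
step 8: ...o.o.
o.oo.oo
.oooooo
...o...
ooo..o.
..oo.o.
step 9: .o...o.
o......
.o.....
.......
.o....o
...o.o.
step 10: ....o.o
oo.....
.......
o......
.......
o.o.ooo
step 11: ...oo..
o......
oo.....
.......
oo...o.
o..oo.o
step 12: o..oooo
oo.....
oo.....
......o
oo..oo.
oooo..o
step 13: ...ooo.
..o.oo.
.o....o
.....oo
...ooo.
.......

13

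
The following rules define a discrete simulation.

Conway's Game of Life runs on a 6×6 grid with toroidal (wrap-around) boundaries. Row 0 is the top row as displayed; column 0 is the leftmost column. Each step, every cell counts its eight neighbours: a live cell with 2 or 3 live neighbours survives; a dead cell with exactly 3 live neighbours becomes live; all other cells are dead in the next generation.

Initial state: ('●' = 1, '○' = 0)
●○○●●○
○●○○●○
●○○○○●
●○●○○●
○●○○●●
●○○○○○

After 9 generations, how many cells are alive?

2

gen 0: ●○○●●○
○●○○●○
●○○○○●
●○●○○●
○●○○●●
●○○○○○
gen 1: ●●○●●○
○●○●●○
○○○○●○
○○○○○○
○●○○●○
●●○●○○
gen 2: ○○○○○○
●●○○○○
○○○●●○
○○○○○○
●●●○○○
○○○●○○
gen 3: ○○○○○○
○○○○○○
○○○○○○
○●●●○○
○●●○○○
○●●○○○
gen 4: ○○○○○○
○○○○○○
○○●○○○
○●○●○○
●○○○○○
○●●○○○
gen 5: ○○○○○○
○○○○○○
○○●○○○
○●●○○○
●○○○○○
○●○○○○
gen 6: ○○○○○○
○○○○○○
○●●○○○
○●●○○○
●○●○○○
○○○○○○
gen 7: ○○○○○○
○○○○○○
○●●○○○
●○○●○○
○○●○○○
○○○○○○
gen 8: ○○○○○○
○○○○○○
○●●○○○
○○○●○○
○○○○○○
○○○○○○
gen 9: ○○○○○○
○○○○○○
○○●○○○
○○●○○○
○○○○○○
○○○○○○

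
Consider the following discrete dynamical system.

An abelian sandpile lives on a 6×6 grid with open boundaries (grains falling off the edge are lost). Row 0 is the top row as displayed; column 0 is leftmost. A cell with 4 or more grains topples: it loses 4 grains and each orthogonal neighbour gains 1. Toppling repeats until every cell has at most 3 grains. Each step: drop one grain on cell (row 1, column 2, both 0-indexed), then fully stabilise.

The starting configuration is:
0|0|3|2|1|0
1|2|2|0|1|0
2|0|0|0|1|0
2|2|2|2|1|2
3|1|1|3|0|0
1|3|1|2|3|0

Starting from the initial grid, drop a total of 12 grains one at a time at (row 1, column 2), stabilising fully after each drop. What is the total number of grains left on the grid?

step 0: 0|0|3|2|1|0
1|2|2|0|1|0
2|0|0|0|1|0
2|2|2|2|1|2
3|1|1|3|0|0
1|3|1|2|3|0
step 1: 0|0|3|2|1|0
1|2|3|0|1|0
2|0|0|0|1|0
2|2|2|2|1|2
3|1|1|3|0|0
1|3|1|2|3|0
step 2: 0|1|0|3|1|0
1|3|1|1|1|0
2|0|1|0|1|0
2|2|2|2|1|2
3|1|1|3|0|0
1|3|1|2|3|0
step 3: 0|1|0|3|1|0
1|3|2|1|1|0
2|0|1|0|1|0
2|2|2|2|1|2
3|1|1|3|0|0
1|3|1|2|3|0
step 4: 0|1|0|3|1|0
1|3|3|1|1|0
2|0|1|0|1|0
2|2|2|2|1|2
3|1|1|3|0|0
1|3|1|2|3|0
step 5: 0|2|1|3|1|0
2|0|1|2|1|0
2|1|2|0|1|0
2|2|2|2|1|2
3|1|1|3|0|0
1|3|1|2|3|0
step 6: 0|2|1|3|1|0
2|0|2|2|1|0
2|1|2|0|1|0
2|2|2|2|1|2
3|1|1|3|0|0
1|3|1|2|3|0
step 7: 0|2|1|3|1|0
2|0|3|2|1|0
2|1|2|0|1|0
2|2|2|2|1|2
3|1|1|3|0|0
1|3|1|2|3|0
step 8: 0|2|2|3|1|0
2|1|0|3|1|0
2|1|3|0|1|0
2|2|2|2|1|2
3|1|1|3|0|0
1|3|1|2|3|0
step 9: 0|2|2|3|1|0
2|1|1|3|1|0
2|1|3|0|1|0
2|2|2|2|1|2
3|1|1|3|0|0
1|3|1|2|3|0
step 10: 0|2|2|3|1|0
2|1|2|3|1|0
2|1|3|0|1|0
2|2|2|2|1|2
3|1|1|3|0|0
1|3|1|2|3|0
step 11: 0|2|2|3|1|0
2|1|3|3|1|0
2|1|3|0|1|0
2|2|2|2|1|2
3|1|1|3|0|0
1|3|1|2|3|0
step 12: 0|3|0|1|2|0
2|2|3|1|2|0
2|2|0|2|1|0
2|2|3|2|1|2
3|1|1|3|0|0
1|3|1|2|3|0

53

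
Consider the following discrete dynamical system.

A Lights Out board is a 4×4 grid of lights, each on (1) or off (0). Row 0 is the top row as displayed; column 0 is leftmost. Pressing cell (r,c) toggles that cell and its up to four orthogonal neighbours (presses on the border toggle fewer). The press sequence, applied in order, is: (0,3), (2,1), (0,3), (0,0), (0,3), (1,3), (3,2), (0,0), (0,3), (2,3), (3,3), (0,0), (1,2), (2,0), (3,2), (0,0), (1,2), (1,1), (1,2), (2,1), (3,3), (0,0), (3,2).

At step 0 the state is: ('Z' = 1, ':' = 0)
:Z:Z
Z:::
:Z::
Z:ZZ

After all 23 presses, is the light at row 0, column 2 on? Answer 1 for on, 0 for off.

1

k=0  :Z:Z
Z:::
:Z::
Z:ZZ
k=1  :ZZ:
Z::Z
:Z::
Z:ZZ
k=2  :ZZ:
ZZ:Z
Z:Z:
ZZZZ
k=3  :Z:Z
ZZ::
Z:Z:
ZZZZ
k=4  Z::Z
:Z::
Z:Z:
ZZZZ
k=5  Z:Z:
:Z:Z
Z:Z:
ZZZZ
k=6  Z:ZZ
:ZZ:
Z:ZZ
ZZZZ
k=7  Z:ZZ
:ZZ:
Z::Z
Z:::
k=8  :ZZZ
ZZZ:
Z::Z
Z:::
k=9  :Z::
ZZZZ
Z::Z
Z:::
k=10  :Z::
ZZZ:
Z:Z:
Z::Z
k=11  :Z::
ZZZ:
Z:ZZ
Z:Z:
k=12  Z:::
:ZZ:
Z:ZZ
Z:Z:
k=13  Z:Z:
:::Z
Z::Z
Z:Z:
k=14  Z:Z:
Z::Z
:Z:Z
::Z:
k=15  Z:Z:
Z::Z
:ZZZ
:Z:Z
k=16  :ZZ:
:::Z
:ZZZ
:Z:Z
k=17  :Z::
:ZZ:
:Z:Z
:Z:Z
k=18  ::::
Z:::
:::Z
:Z:Z
k=19  ::Z:
ZZZZ
::ZZ
:Z:Z
k=20  ::Z:
Z:ZZ
ZZ:Z
:::Z
k=21  ::Z:
Z:ZZ
ZZ::
::Z:
k=22  ZZZ:
::ZZ
ZZ::
::Z:
k=23  ZZZ:
::ZZ
ZZZ:
:Z:Z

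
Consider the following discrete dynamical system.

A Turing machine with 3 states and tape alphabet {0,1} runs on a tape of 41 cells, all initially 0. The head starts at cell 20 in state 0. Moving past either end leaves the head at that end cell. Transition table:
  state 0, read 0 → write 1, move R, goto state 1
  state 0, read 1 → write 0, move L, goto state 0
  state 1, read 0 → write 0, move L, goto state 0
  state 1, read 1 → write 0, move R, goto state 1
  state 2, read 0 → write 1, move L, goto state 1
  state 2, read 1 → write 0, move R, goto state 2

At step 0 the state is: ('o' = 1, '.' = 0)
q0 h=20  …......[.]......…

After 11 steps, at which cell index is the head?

0) q0 h=20  …......[.]......…
1) q1 h=21  ….....o[.]......…
2) q0 h=20  …......[o]......…
3) q0 h=19  …......[.]......…
4) q1 h=20  ….....o[.]......…
5) q0 h=19  …......[o]......…
6) q0 h=18  …......[.]......…
7) q1 h=19  ….....o[.]......…
8) q0 h=18  …......[o]......…
9) q0 h=17  …......[.]......…
10) q1 h=18  ….....o[.]......…
11) q0 h=17  …......[o]......…

17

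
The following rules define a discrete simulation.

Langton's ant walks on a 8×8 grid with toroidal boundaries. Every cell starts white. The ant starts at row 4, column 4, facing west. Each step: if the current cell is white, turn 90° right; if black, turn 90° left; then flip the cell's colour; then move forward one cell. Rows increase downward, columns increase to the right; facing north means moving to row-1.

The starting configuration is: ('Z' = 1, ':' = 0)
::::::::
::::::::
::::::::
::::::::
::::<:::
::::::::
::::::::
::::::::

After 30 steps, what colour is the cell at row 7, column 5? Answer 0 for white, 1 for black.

1

t=0: ::::::::
::::::::
::::::::
::::::::
::::<:::
::::::::
::::::::
::::::::
t=1: ::::::::
::::::::
::::::::
::::^:::
::::Z:::
::::::::
::::::::
::::::::
t=2: ::::::::
::::::::
::::::::
::::Z>::
::::Z:::
::::::::
::::::::
::::::::
t=3: ::::::::
::::::::
::::::::
::::ZZ::
::::Zv::
::::::::
::::::::
::::::::
t=4: ::::::::
::::::::
::::::::
::::ZZ::
::::<Z::
::::::::
::::::::
::::::::
t=5: ::::::::
::::::::
::::::::
::::ZZ::
:::::Z::
::::v:::
::::::::
::::::::
t=6: ::::::::
::::::::
::::::::
::::ZZ::
:::::Z::
:::<Z:::
::::::::
::::::::
t=7: ::::::::
::::::::
::::::::
::::ZZ::
:::^:Z::
:::ZZ:::
::::::::
::::::::
t=8: ::::::::
::::::::
::::::::
::::ZZ::
:::Z>Z::
:::ZZ:::
::::::::
::::::::
t=9: ::::::::
::::::::
::::::::
::::ZZ::
:::ZZZ::
:::Zv:::
::::::::
::::::::
t=10: ::::::::
::::::::
::::::::
::::ZZ::
:::ZZZ::
:::Z:>::
::::::::
::::::::
t=11: ::::::::
::::::::
::::::::
::::ZZ::
:::ZZZ::
:::Z:Z::
:::::v::
::::::::
t=12: ::::::::
::::::::
::::::::
::::ZZ::
:::ZZZ::
:::Z:Z::
::::<Z::
::::::::
t=13: ::::::::
::::::::
::::::::
::::ZZ::
:::ZZZ::
:::Z^Z::
::::ZZ::
::::::::
t=14: ::::::::
::::::::
::::::::
::::ZZ::
:::ZZZ::
:::ZZ>::
::::ZZ::
::::::::
t=15: ::::::::
::::::::
::::::::
::::ZZ::
:::ZZ^::
:::ZZ:::
::::ZZ::
::::::::
t=16: ::::::::
::::::::
::::::::
::::ZZ::
:::Z<:::
:::ZZ:::
::::ZZ::
::::::::
t=17: ::::::::
::::::::
::::::::
::::ZZ::
:::Z::::
:::Zv:::
::::ZZ::
::::::::
t=18: ::::::::
::::::::
::::::::
::::ZZ::
:::Z::::
:::Z:>::
::::ZZ::
::::::::
t=19: ::::::::
::::::::
::::::::
::::ZZ::
:::Z::::
:::Z:Z::
::::Zv::
::::::::
t=20: ::::::::
::::::::
::::::::
::::ZZ::
:::Z::::
:::Z:Z::
::::Z:>:
::::::::
t=21: ::::::::
::::::::
::::::::
::::ZZ::
:::Z::::
:::Z:Z::
::::Z:Z:
::::::v:
t=22: ::::::::
::::::::
::::::::
::::ZZ::
:::Z::::
:::Z:Z::
::::Z:Z:
:::::<Z:
t=23: ::::::::
::::::::
::::::::
::::ZZ::
:::Z::::
:::Z:Z::
::::Z^Z:
:::::ZZ:
t=24: ::::::::
::::::::
::::::::
::::ZZ::
:::Z::::
:::Z:Z::
::::ZZ>:
:::::ZZ:
t=25: ::::::::
::::::::
::::::::
::::ZZ::
:::Z::::
:::Z:Z^:
::::ZZ::
:::::ZZ:
t=26: ::::::::
::::::::
::::::::
::::ZZ::
:::Z::::
:::Z:ZZ>
::::ZZ::
:::::ZZ:
t=27: ::::::::
::::::::
::::::::
::::ZZ::
:::Z::::
:::Z:ZZZ
::::ZZ:v
:::::ZZ:
t=28: ::::::::
::::::::
::::::::
::::ZZ::
:::Z::::
:::Z:ZZZ
::::ZZ<Z
:::::ZZ:
t=29: ::::::::
::::::::
::::::::
::::ZZ::
:::Z::::
:::Z:Z^Z
::::ZZZZ
:::::ZZ:
t=30: ::::::::
::::::::
::::::::
::::ZZ::
:::Z::::
:::Z:<:Z
::::ZZZZ
:::::ZZ:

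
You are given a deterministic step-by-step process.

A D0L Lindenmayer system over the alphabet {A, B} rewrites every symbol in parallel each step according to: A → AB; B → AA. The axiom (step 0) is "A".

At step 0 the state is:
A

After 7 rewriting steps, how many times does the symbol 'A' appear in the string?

85

[0] A
[1] AB
[2] ABAA
[3] ABAAABAB
[4] ABAAABABABAAABAA
[5] ABAAABABABAAABAAABAAABABABAAABAB
[6] ABAAABABABAAABAAABAAABABABAAABABABAAABABABAAABAAABAAABABABAAABAA
[7] ABAAABABABAAABAAABAAABABABAAABABABAAABABABAAABAAABAAABABAB…ABABAAABAAABAAABABABAAABABABAAABABABAAABAAABAAABABABAAABAB  (len 128)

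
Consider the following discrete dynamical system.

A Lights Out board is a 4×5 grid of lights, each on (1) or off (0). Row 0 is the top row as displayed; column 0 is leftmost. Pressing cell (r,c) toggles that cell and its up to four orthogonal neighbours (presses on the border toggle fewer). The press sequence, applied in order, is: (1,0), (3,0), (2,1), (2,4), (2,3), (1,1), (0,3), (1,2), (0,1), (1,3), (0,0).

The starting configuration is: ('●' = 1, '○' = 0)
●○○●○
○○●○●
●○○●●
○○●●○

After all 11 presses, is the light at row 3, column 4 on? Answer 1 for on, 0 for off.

0) ●○○●○
○○●○●
●○○●●
○○●●○
1) ○○○●○
●●●○●
○○○●●
○○●●○
2) ○○○●○
●●●○●
●○○●●
●●●●○
3) ○○○●○
●○●○●
○●●●●
●○●●○
4) ○○○●○
●○●○○
○●●○○
●○●●●
5) ○○○●○
●○●●○
○●○●●
●○●○●
6) ○●○●○
○●○●○
○○○●●
●○●○●
7) ○●●○●
○●○○○
○○○●●
●○●○●
8) ○●○○●
○○●●○
○○●●●
●○●○●
9) ●○●○●
○●●●○
○○●●●
●○●○●
10) ●○●●●
○●○○●
○○●○●
●○●○●
11) ○●●●●
●●○○●
○○●○●
●○●○●

1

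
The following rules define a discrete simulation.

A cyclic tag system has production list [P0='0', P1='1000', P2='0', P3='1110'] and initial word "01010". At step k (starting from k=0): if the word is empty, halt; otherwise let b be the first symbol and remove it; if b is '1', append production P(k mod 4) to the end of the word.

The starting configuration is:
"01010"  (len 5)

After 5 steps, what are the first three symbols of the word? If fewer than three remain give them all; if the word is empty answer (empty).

t=0: "01010"  (len 5)
t=1: "1010"  (len 4)
t=2: "0101000"  (len 7)
t=3: "101000"  (len 6)
t=4: "010001110"  (len 9)
t=5: "10001110"  (len 8)

100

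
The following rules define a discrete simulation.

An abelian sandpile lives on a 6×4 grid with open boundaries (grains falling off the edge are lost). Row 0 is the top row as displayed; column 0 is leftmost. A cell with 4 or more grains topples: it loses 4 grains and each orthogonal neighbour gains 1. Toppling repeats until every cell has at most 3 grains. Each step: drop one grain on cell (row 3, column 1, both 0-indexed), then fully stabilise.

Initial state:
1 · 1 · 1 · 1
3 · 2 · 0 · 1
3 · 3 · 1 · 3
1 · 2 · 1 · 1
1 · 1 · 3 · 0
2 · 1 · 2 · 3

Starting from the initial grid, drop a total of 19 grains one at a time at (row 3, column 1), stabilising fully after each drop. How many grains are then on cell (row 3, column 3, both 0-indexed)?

0

k=0  1 · 1 · 1 · 1
3 · 2 · 0 · 1
3 · 3 · 1 · 3
1 · 2 · 1 · 1
1 · 1 · 3 · 0
2 · 1 · 2 · 3
k=1  1 · 1 · 1 · 1
3 · 2 · 0 · 1
3 · 3 · 1 · 3
1 · 3 · 1 · 1
1 · 1 · 3 · 0
2 · 1 · 2 · 3
k=2  2 · 2 · 1 · 1
1 · 0 · 1 · 1
1 · 2 · 2 · 3
3 · 1 · 2 · 1
1 · 2 · 3 · 0
2 · 1 · 2 · 3
k=3  2 · 2 · 1 · 1
1 · 0 · 1 · 1
1 · 2 · 2 · 3
3 · 2 · 2 · 1
1 · 2 · 3 · 0
2 · 1 · 2 · 3
k=4  2 · 2 · 1 · 1
1 · 0 · 1 · 1
1 · 2 · 2 · 3
3 · 3 · 2 · 1
1 · 2 · 3 · 0
2 · 1 · 2 · 3
k=5  2 · 2 · 1 · 1
1 · 0 · 1 · 1
2 · 3 · 2 · 3
0 · 1 · 3 · 1
2 · 3 · 3 · 0
2 · 1 · 2 · 3
k=6  2 · 2 · 1 · 1
1 · 0 · 1 · 1
2 · 3 · 2 · 3
0 · 2 · 3 · 1
2 · 3 · 3 · 0
2 · 1 · 2 · 3
k=7  2 · 2 · 1 · 1
1 · 0 · 1 · 1
2 · 3 · 2 · 3
0 · 3 · 3 · 1
2 · 3 · 3 · 0
2 · 1 · 2 · 3
k=8  2 · 2 · 1 · 1
1 · 1 · 2 · 2
3 · 1 · 1 · 0
1 · 3 · 2 · 3
3 · 1 · 1 · 1
2 · 2 · 3 · 3
k=9  2 · 2 · 1 · 1
1 · 1 · 2 · 2
3 · 2 · 1 · 0
2 · 0 · 3 · 3
3 · 2 · 1 · 1
2 · 2 · 3 · 3
k=10  2 · 2 · 1 · 1
1 · 1 · 2 · 2
3 · 2 · 1 · 0
2 · 1 · 3 · 3
3 · 2 · 1 · 1
2 · 2 · 3 · 3
k=11  2 · 2 · 1 · 1
1 · 1 · 2 · 2
3 · 2 · 1 · 0
2 · 2 · 3 · 3
3 · 2 · 1 · 1
2 · 2 · 3 · 3
k=12  2 · 2 · 1 · 1
1 · 1 · 2 · 2
3 · 2 · 1 · 0
2 · 3 · 3 · 3
3 · 2 · 1 · 1
2 · 2 · 3 · 3
k=13  2 · 2 · 1 · 1
1 · 1 · 2 · 2
3 · 3 · 2 · 1
3 · 1 · 1 · 0
3 · 3 · 2 · 2
2 · 2 · 3 · 3
k=14  2 · 2 · 1 · 1
1 · 1 · 2 · 2
3 · 3 · 2 · 1
3 · 2 · 1 · 0
3 · 3 · 2 · 2
2 · 2 · 3 · 3
k=15  2 · 2 · 1 · 1
1 · 1 · 2 · 2
3 · 3 · 2 · 1
3 · 3 · 1 · 0
3 · 3 · 2 · 2
2 · 2 · 3 · 3
k=16  2 · 2 · 1 · 1
2 · 2 · 2 · 2
1 · 1 · 3 · 1
2 · 3 · 2 · 0
1 · 1 · 3 · 2
3 · 3 · 3 · 3
k=17  2 · 2 · 1 · 1
2 · 2 · 2 · 2
1 · 2 · 3 · 1
3 · 0 · 3 · 0
1 · 2 · 3 · 2
3 · 3 · 3 · 3
k=18  2 · 2 · 1 · 1
2 · 2 · 2 · 2
1 · 2 · 3 · 1
3 · 1 · 3 · 0
1 · 2 · 3 · 2
3 · 3 · 3 · 3
k=19  2 · 2 · 1 · 1
2 · 2 · 2 · 2
1 · 2 · 3 · 1
3 · 2 · 3 · 0
1 · 2 · 3 · 2
3 · 3 · 3 · 3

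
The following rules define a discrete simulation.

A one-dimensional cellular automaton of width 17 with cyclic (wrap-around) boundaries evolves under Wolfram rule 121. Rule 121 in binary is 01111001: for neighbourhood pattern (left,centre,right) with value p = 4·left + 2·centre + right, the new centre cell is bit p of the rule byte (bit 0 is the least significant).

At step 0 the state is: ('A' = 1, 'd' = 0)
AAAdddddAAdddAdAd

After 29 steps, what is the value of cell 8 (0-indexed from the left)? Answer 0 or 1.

t=0: AAAdddddAAdddAdAd
t=1: AdAAAAAdAAAAddAdA
t=2: AAAdddAAAddAAddAA
t=3: ddAAAdAdAAdAAAdAd
t=4: AdAdAAdAAAAAdAAdA
t=5: AAdAAAAAdddAAAAAA
t=6: dAAAdddAAAdAddddd
t=7: dAdAAAdAdAAdAAAAA
t=8: AdAAdAAdAAAAAdddA
t=9: AAAAAAAAAdddAAAdA
t=10: ddddddddAAAdAdAAA
t=11: AAAAAAAdAdAAdAAdA
t=12: ddddddAAdAAAAAAAA
t=13: AAAAAdAAAAddddddA
t=14: ddddAAAddAAAAAAdA
t=15: AAAdAdAAdAddddAAd
t=16: AdAAdAAAAdAAAdAAA
t=17: AAAAAAddAAAdAAAdd
t=18: AddddAAdAdAAAdAAd
t=19: dAAAdAAAdAAdAAAAA
t=20: AAdAAAdAAAAAAdddA
t=21: dAAAdAAAddddAAAdA
t=22: AAdAAAdAAAAdAdAAd
t=23: AAAAdAAAddAAdAAAA
t=24: dddAAAdAAdAAAAddd
t=25: AAdAdAAAAAAddAAAA
t=26: dAAdAAddddAAdAddd
t=27: dAAAAAAAAdAAAdAAA
t=28: AAddddddAAAdAAAdA
t=29: dAAAAAAdAdAAAdAAA

1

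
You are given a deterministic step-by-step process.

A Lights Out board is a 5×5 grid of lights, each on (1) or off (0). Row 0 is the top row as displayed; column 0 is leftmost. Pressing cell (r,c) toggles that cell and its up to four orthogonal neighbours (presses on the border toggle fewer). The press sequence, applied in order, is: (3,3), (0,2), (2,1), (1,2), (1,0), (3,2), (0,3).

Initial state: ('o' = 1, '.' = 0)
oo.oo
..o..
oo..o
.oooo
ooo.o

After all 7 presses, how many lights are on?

0) oo.oo
..o..
oo..o
.oooo
ooo.o
1) oo.oo
..o..
oo.oo
.o...
ooooo
2) o.o.o
.....
oo.oo
.o...
ooooo
3) o.o.o
.o...
..ooo
.....
ooooo
4) o...o
..oo.
...oo
.....
ooooo
5) ....o
oooo.
o..oo
.....
ooooo
6) ....o
oooo.
o.ooo
.ooo.
oo.oo
7) ..oo.
ooo..
o.ooo
.ooo.
oo.oo

16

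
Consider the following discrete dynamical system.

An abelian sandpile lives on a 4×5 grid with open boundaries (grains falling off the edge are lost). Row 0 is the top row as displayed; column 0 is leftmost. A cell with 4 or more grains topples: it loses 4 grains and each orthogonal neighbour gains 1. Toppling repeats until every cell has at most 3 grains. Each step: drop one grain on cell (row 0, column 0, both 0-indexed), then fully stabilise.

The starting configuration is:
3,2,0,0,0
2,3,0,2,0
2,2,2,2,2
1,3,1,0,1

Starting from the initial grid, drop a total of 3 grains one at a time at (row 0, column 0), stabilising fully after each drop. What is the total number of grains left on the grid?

29

k=0  3,2,0,0,0
2,3,0,2,0
2,2,2,2,2
1,3,1,0,1
k=1  0,3,0,0,0
3,3,0,2,0
2,2,2,2,2
1,3,1,0,1
k=2  1,3,0,0,0
3,3,0,2,0
2,2,2,2,2
1,3,1,0,1
k=3  2,3,0,0,0
3,3,0,2,0
2,2,2,2,2
1,3,1,0,1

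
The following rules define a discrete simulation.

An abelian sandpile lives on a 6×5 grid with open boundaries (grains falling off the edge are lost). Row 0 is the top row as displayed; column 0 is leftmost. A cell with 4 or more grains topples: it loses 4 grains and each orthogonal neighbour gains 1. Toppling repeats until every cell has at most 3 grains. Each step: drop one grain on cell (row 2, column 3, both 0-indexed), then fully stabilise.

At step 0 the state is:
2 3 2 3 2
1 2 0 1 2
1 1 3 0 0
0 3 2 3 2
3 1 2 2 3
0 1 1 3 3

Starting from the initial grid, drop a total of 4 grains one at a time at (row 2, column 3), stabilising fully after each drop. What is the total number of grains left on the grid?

t=0: 2 3 2 3 2
1 2 0 1 2
1 1 3 0 0
0 3 2 3 2
3 1 2 2 3
0 1 1 3 3
t=1: 2 3 2 3 2
1 2 0 1 2
1 1 3 1 0
0 3 2 3 2
3 1 2 2 3
0 1 1 3 3
t=2: 2 3 2 3 2
1 2 0 1 2
1 1 3 2 0
0 3 2 3 2
3 1 2 2 3
0 1 1 3 3
t=3: 2 3 2 3 2
1 2 0 1 2
1 1 3 3 0
0 3 2 3 2
3 1 2 2 3
0 1 1 3 3
t=4: 2 3 2 3 2
1 2 1 2 2
1 3 1 2 1
1 0 1 1 3
3 2 3 3 3
0 1 1 3 3

56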